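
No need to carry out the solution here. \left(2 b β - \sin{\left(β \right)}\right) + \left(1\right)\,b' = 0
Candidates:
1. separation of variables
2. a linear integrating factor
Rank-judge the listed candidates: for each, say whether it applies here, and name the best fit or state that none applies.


Technique: a linear integrating factor — linear in the unknown with genuine forcing: multiply through by the exponential of the integrated coefficient and the left side closes into one derivative.
- separation of variables: the two dependences do not factor apart.
- a linear integrating factor — applies; the problem has the shape this method handles.


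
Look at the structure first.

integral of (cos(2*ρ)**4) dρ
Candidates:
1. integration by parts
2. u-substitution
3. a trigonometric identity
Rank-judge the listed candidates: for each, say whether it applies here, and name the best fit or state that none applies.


Technique: a trigonometric identity — even powers like cos(2*ρ)**4 never integrate directly; the half-angle identity lowers the degree first.
- integration by parts: not the fit here: there is no polynomial factor to ladder down — parts can still close the trigonometric product by recursion, though the identity rewrite is the direct route.
- u-substitution — no subexpression of the integrand serves as a whole-integral substitution inner — individual terms may offer their own, but none carries its derivative as a factor of the full integrand; a working change of variable would have to be constructed from outside the expression.
- a trigonometric identity — applicable, and directly so.


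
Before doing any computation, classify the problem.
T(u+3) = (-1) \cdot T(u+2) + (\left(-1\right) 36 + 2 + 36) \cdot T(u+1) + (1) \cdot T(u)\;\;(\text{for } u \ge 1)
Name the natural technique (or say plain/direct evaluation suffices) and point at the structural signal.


Verdict: the characteristic-root method — because shifting u leaves the equation's coefficients unchanged, exponential trials reduce it to algebra.


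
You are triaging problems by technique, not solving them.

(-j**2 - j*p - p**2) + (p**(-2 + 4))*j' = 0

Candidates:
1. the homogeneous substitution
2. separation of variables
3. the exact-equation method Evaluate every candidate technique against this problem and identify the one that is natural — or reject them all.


Verdict: the homogeneous substitution — the slope's numerator and denominator have matching total degree, so it depends only on j/p and the ratio substitution collapses it.
- the homogeneous substitution: a fit — the right tool for this form.
- separation of variables: no division isolates the independent variable from the unknown.
- the exact-equation method — exactness fails on the nose — the mixed partials do not match.


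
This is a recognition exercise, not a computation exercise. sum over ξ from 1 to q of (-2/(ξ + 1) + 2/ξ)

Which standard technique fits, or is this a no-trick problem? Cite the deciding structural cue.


Technique: telescoping — difference-of-shifts structure (each term adds 2/ξ, then subtracts its one-index-advanced value, which the following term adds back) leaves only the first and last pieces standing.


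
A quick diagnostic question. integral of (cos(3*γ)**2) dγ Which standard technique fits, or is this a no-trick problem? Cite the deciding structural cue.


Diagnosis: a trigonometric identity — cos(3*γ)**2 is the textbook power-reduction case — identities first, antiderivatives second.


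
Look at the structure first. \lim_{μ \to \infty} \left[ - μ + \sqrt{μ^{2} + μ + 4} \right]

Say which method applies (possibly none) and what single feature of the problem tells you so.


Best approach: conjugate multiplication — two divergent pieces with a minus sign between them and a radical in the mix: rationalize \sqrt{μ^{2} + μ + 4} - μ before any limit law applies.


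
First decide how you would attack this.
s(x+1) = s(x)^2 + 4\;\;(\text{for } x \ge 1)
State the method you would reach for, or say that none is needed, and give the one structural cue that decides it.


Diagnosis: no special technique — the recurrence is nonlinear in the sequence values; study it directly, no linear machinery applies.


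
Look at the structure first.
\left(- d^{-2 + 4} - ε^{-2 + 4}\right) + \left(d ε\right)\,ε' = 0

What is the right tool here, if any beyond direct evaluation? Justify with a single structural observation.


Technique: the homogeneous substitution — scaling d and ε together leaves the slope fixed — it depends only on ε/d, so substitute the ratio. A Bernoulli rewrite works here as the equation stands — the homogeneous substitution is the more immediate reading.


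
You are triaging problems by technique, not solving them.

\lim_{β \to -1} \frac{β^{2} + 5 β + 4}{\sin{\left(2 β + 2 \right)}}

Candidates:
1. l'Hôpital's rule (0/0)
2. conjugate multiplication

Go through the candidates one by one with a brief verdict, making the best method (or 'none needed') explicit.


Diagnosis: l'Hôpital's rule (0/0) — plug in -1: top and bottom both hit zero, so differentiate each and retry. A local series expansion at the point resolves it as well; the rule is the packaged version of that step.
- l'Hôpital's rule (0/0) — yes — fits the structure here.
- conjugate multiplication — no difference of divergent radicals appears, so rationalizing has nothing to cancel.


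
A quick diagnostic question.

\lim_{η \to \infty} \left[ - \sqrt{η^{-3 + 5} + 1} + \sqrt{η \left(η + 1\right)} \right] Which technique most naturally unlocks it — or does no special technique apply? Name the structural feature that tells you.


Technique: conjugate multiplication — two divergent pieces with a minus sign between them and a radical in the mix: rationalize \sqrt{η \left(η + 1\right)} - \sqrt{η^{-3 + 5} + 1} before any limit law applies.


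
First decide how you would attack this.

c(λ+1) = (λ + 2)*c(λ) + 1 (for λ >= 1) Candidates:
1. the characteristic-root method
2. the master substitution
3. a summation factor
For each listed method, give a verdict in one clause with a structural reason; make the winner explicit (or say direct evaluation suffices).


Technique: a summation factor — because the multiplier λ + 2 is index-dependent, divide through by its running product and sum the resulting differences.
- the characteristic-root method: the coefficients vary with the index, breaking the constant-coefficient structure the method needs.
- the master substitution: the recursion shifts the index rather than dividing it.
- a summation factor: applicable, and directly so.


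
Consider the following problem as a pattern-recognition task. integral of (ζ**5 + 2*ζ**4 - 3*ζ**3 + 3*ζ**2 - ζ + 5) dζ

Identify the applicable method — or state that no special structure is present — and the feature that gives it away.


Technique: no special technique — nothing composite, nothing rational, nothing trigonometric — each constant-multiple power of ζ integrates by the power rule alone.


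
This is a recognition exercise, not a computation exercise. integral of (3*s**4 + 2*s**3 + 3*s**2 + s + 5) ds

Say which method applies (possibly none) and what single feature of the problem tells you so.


Best approach: no special technique — scan for structure and find none: constant multiples of powers of s, integrate directly.


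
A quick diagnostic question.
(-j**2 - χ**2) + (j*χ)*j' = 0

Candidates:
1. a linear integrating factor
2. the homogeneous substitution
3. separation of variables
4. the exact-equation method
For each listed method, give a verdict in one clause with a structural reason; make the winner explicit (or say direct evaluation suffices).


Diagnosis: the homogeneous substitution — the slope is degree-zero homogeneous: the ratio substitution v = j/χ collapses it. A Bernoulli rewrite works here as the equation stands — the homogeneous substitution is the more immediate reading.
- a linear integrating factor — the unknown enters nonlinearly (through a power, a denominator, or a transcendental function), which the linear integrating-factor recipe cannot absorb as-is — any repair would come from a preliminary substitution, not the factor.
- the homogeneous substitution — applicable, and directly so.
- separation of variables — the two dependences do not factor apart.
- the exact-equation method — exactness fails on the nose — the mixed partials do not match.


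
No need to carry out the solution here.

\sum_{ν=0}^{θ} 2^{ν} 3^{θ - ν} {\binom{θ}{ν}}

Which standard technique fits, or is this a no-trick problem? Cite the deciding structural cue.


Method: the binomial theorem — binomial coefficients against complementary powers of 2 and 3: recognize the binomial expansion and resum.


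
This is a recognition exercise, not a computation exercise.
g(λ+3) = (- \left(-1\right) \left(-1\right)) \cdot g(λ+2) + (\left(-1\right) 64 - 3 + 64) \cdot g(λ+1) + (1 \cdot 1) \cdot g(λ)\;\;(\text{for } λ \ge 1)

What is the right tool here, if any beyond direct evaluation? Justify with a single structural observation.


Diagnosis: the characteristic-root method — the recurrence is linear and homogeneous with constant coefficients, so the ansatz r^λ turns it into a polynomial equation for r.


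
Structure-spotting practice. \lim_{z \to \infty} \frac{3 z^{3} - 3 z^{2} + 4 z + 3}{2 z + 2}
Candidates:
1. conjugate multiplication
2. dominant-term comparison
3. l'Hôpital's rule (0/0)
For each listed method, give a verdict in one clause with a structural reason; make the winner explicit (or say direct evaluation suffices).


Technique: dominant-term comparison — divide by the highest power of z present: lower-order terms vanish and the dominant ratio remains.
- conjugate multiplication — there is no infinity-minus-infinity radical difference to rationalize.
- dominant-term comparison — applies; the problem has the shape this method handles.
- l'Hôpital's rule (0/0) — as a single quotient the expression runs to ∞/∞ at the limit point — an at-infinity form of the rule would apply, though the leading-growth comparison is the direct reading.


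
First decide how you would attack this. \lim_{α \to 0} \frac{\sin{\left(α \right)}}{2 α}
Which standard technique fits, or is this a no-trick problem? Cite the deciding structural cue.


Diagnosis: l'Hôpital's rule (0/0) — both numerator and denominator vanish at 0: the genuine 0/0 indeterminate that l'Hôpital exists for. Known elementary limits would finish this too — the rule just bypasses the case analysis.


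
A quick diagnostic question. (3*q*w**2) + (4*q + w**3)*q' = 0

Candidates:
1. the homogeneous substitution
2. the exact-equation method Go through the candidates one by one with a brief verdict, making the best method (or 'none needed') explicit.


Verdict: the exact-equation method — because the two cross partials coincide, the form is conservative as written — recover its potential in (w, q).
- the homogeneous substitution: solved for the derivative, the right side changes under joint scaling of the two variables.
- the exact-equation method: yes, a natural case for it.


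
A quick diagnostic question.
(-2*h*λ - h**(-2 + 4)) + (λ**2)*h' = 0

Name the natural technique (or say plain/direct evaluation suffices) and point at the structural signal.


Technique: the homogeneous substitution — scaling λ and h together leaves the slope fixed — it depends only on h/λ, so substitute the ratio. A Bernoulli rewrite works here as the equation stands — the homogeneous substitution is the more immediate reading.


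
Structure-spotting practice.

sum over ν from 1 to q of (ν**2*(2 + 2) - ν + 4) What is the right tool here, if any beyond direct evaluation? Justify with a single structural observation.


Verdict: no special technique — this is bookkeeping, not technique: standard formulas for sums of constant-multiple powers of ν apply termwise.


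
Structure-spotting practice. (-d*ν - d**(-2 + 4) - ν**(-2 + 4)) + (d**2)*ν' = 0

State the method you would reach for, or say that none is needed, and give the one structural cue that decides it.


Diagnosis: the homogeneous substitution — scaling d and ν together leaves the slope fixed — it depends only on ν/d, so substitute the ratio.


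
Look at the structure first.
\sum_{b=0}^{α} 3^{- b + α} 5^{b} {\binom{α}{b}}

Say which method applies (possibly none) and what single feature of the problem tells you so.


Method: the binomial theorem — terms weighting {\binom{α}{b}} against matched powers of 5 and 3 reassemble into (5 + 3)^α by the binomial theorem.


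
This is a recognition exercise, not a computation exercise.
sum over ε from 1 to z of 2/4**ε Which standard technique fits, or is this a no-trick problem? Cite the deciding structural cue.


Diagnosis: the geometric series formula — consecutive terms stand in a fixed index-free ratio — the geometric sum formula closes it.


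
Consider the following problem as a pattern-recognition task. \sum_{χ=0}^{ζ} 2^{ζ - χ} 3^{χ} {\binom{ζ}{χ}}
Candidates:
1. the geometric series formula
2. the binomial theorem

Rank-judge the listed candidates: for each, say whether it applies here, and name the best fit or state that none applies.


Verdict: the binomial theorem — binomial coefficients against complementary powers of 3 and 2: recognize the binomial expansion and resum.
- the geometric series formula — consecutive terms are not related by a fixed multiplier.
- the binomial theorem: yes — fits the structure here.


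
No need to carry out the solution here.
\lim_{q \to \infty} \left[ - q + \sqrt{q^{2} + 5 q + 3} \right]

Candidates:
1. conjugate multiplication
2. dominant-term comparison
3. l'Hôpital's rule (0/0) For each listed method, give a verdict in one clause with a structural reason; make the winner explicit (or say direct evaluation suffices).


Verdict: conjugate multiplication — infinity minus infinity with a radical in play — multiply by the conjugate so the divergences of \sqrt{q^{2} + 5 q + 3} and q annihilate.
- conjugate multiplication: a fit — the right tool for this form.
- dominant-term comparison: this limit is not decided by comparing leading-term growth at infinity.
- l'Hôpital's rule (0/0) — no quotient structure at all: the clash is ∞ minus ∞, which rationalizing converts into a tractable ratio.


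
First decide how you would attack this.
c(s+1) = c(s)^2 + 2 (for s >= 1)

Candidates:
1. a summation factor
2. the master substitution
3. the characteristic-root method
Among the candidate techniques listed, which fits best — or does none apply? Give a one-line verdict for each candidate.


Diagnosis: no special technique — the map from one term to the next is curved, not linear, so linear closed-form machinery does not attach.
- a summation factor — the recursion is nonlinear — outside the first-order linear family a summation factor addresses.
- the master substitution: the recursion shifts the index rather than dividing it.
- the characteristic-root method — nonlinearity rules out exponential-mode superposition from the start.


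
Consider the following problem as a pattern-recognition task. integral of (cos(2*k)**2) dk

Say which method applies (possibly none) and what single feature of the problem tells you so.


Diagnosis: a trigonometric identity — cos(2*k)**2 is an even power — the power-reduction identity rewrites it into first-degree cosines.


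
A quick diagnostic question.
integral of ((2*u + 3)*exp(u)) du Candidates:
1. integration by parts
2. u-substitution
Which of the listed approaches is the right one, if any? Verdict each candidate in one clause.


Method: integration by parts — a polynomial factor 2*u + 3 multiplies exp(u); differentiating 2*u + 3 lowers its degree while exp(u) integrates cleanly, so parts wins.
- integration by parts — a fit — the right tool for this form.
- u-substitution: no subexpression of the integrand serves as a whole-integral substitution inner — individual terms may offer their own, but none carries its derivative as a factor of the full integrand; a working change of variable would have to be constructed from outside the expression.


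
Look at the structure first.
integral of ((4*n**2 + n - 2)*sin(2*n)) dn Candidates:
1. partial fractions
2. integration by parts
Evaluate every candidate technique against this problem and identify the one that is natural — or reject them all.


Method: integration by parts — 4*n**2 + n - 2 dies after finitely many derivatives while sin(2*n) cycles under integration — the tabular/parts setup.
- partial fractions: there is no rational-function structure to decompose.
- integration by parts: a fit — the right tool for this form.


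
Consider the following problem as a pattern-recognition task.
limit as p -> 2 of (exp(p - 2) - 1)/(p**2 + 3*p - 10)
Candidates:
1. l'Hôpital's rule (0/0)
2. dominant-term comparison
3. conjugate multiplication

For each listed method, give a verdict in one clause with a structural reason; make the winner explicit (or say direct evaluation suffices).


Best approach: l'Hôpital's rule (0/0) — numerator and denominator both vanish at 2 — a genuine 0/0 form, which is exactly when l'Hôpital applies. The standard small-argument limits would also carry it; the rule is the systematic route.
- l'Hôpital's rule (0/0): a fit — the right tool for this form.
- dominant-term comparison: leading-power comparison does not apply to this form.
- conjugate multiplication — the conjugate move applies to radical differences, which this is not.


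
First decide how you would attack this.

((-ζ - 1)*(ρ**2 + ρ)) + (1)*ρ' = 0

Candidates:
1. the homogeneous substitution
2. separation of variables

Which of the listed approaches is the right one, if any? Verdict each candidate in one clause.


Diagnosis: separation of variables — separating collects all ρ-dependence with the derivative and leaves all ζ-dependence opposite: variables separate. A Bernoulli substitution applies to this equation as given; separation takes the same equation in its displayed form.
- the homogeneous substitution: solved for the derivative, the right side changes under joint scaling of the two variables.
- separation of variables — applicable, and directly so.


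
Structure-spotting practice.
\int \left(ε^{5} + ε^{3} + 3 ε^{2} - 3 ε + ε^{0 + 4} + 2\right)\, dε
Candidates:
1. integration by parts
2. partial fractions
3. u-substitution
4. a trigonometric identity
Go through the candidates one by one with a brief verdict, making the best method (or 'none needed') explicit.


Technique: no special technique — scan for structure and find none: constant multiples of powers of ε, integrate directly.
- integration by parts — parts would only shuffle a directly integrable integrand.
- partial fractions: there is no rational-function structure to decompose.
- u-substitution: any workable substitution here is cosmetic — the integrand is already in directly integrable form.
- a trigonometric identity — no sine or cosine appears, so there is nothing for a trigonometric identity to act on.


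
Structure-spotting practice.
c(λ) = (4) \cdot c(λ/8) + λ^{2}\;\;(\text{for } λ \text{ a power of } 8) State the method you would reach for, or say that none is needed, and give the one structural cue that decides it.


Technique: the master substitution — treat m = log base 8 of λ as the new clock: one recursion step advances m by one while λ scales by 8.


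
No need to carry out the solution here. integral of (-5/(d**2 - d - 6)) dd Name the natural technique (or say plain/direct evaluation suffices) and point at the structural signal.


Diagnosis: partial fractions — the denominator d**2 - d - 6 factors, so the quotient decomposes into elementary partial fractions term by term.


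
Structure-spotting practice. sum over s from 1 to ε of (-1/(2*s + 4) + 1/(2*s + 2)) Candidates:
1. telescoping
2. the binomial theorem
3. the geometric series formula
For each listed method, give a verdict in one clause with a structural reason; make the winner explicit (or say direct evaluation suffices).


Technique: telescoping — difference-of-shifts structure (each term adds 1/(2*s + 2), then subtracts its one-index-advanced value, which the following term adds back) leaves only the first and last pieces standing.
- telescoping: applicable, and directly so.
- the binomial theorem — the summand does not match any term pattern of an expanded binomial power.
- the geometric series formula — no single multiplier carries one term to the next throughout the sum.


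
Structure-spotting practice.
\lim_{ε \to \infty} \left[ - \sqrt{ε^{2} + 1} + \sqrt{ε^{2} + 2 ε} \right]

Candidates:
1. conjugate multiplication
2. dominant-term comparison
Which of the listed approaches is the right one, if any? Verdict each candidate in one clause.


Verdict: conjugate multiplication — both pieces blow up but their difference is finite; the conjugate trick rationalizes \sqrt{ε^{2} + 2 ε} - \sqrt{ε^{2} + 1}.
- conjugate multiplication — yes, a natural case for it.
- dominant-term comparison: leading-power comparison does not apply to this form.


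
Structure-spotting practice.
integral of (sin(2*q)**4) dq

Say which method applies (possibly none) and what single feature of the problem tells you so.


Diagnosis: a trigonometric identity — apply power reduction to sin(2*q)**4; each application halves the trigonometric degree.


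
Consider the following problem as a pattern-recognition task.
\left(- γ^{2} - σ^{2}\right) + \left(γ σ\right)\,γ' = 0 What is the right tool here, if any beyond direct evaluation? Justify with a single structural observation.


Method: the homogeneous substitution — the slope's numerator and denominator have matching total degree, so it depends only on γ/σ and the ratio substitution collapses it. Rearranged, this also fits the Bernoulli template directly; the homogeneous substitution reads the structure without the rearrangement.


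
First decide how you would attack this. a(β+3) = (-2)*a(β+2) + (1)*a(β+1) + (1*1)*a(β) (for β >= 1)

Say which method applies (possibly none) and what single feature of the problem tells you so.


Best approach: the characteristic-root method — every coefficient is a fixed number and the forcing is zero — substitute r^β and read off the root equation.


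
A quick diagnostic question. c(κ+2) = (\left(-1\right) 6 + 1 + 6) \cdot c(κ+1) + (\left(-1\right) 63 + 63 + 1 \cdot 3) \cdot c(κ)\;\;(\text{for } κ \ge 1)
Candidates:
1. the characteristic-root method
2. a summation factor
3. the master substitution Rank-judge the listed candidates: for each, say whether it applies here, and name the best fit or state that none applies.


Method: the characteristic-root method — shift-invariance with fixed coefficients calls for exponential trials; the characteristic polynomial finds every r^κ.
- the characteristic-root method — yes, a natural case for it.
- a summation factor — a summation factor telescopes one-step recursions; this one carries higher-order memory.
- the master substitution — this is shift-type recursion, outside the divide-and-conquer template.


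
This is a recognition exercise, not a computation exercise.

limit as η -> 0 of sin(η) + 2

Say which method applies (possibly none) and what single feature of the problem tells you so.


Method: no special technique — the expression is continuous at 0 — substitute and evaluate; no indeterminate form appears.


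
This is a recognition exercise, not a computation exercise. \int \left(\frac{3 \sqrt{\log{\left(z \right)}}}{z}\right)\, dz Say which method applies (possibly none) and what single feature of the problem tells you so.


Best approach: u-substitution — collected, the integrand has one factor that is, up to a constant, the derivative of an inner expression the rest depends on — substitute for that inner expression.


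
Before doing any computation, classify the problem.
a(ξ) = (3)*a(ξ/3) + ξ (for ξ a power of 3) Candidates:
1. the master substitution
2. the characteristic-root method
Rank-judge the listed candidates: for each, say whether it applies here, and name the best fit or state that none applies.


Technique: the master substitution — the recursive call is at index ξ/3 rather than a shift, a divide-and-conquer shape — substituting ξ = 3^m linearizes it.
- the master substitution: applies; the problem has the shape this method handles.
- the characteristic-root method: the recursion divides its index rather than shifting it — outside the constant-shift family the root method covers.


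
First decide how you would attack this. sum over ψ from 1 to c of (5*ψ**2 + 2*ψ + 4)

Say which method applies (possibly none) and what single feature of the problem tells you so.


Diagnosis: no special technique — nothing telescopes and nothing is geometric; polynomial terms in ψ sum term by term.


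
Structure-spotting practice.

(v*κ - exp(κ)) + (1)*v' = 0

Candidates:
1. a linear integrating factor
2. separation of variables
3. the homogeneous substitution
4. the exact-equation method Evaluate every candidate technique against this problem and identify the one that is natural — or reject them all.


Diagnosis: a linear integrating factor — the unknown enters only to the first power against a nonzero forcing term — the integrating-factor template applies directly.
- a linear integrating factor: a fit — the right tool for this form.
- separation of variables: the two dependences do not factor apart.
- the homogeneous substitution: the slope does not depend on the ratio of the variables alone.
- the exact-equation method: the mixed partial derivatives differ, so the left side is not a total differential.


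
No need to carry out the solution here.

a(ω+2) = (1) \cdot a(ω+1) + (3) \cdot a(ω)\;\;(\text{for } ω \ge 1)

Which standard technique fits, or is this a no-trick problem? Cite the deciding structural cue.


Verdict: the characteristic-root method — because shifting ω leaves the equation's coefficients unchanged, exponential trials reduce it to algebra.


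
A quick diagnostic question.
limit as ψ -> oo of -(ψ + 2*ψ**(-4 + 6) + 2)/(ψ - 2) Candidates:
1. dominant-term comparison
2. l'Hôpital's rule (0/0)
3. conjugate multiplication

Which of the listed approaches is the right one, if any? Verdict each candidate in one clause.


Best approach: dominant-term comparison — growth-rate triage: the leading powers of ψ decide the limit, everything else is noise.
- dominant-term comparison: yes — fits the structure here.
- l'Hôpital's rule (0/0): no 0/0 form appears: written as one quotient, top and bottom both grow without bound, and the ratio is decided by their leading terms.
- conjugate multiplication — multiplying by a conjugate would not remove any indeterminacy here.


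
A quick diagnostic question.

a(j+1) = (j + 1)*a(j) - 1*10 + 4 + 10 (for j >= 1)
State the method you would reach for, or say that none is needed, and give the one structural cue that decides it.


Verdict: a summation factor — it is first-order linear but the coefficient j + 1 depends on the index, so multiply through by a summation factor to telescope it.


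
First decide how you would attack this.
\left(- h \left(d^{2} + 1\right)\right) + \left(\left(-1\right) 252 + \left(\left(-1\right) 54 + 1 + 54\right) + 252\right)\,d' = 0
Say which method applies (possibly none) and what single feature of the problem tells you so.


Method: separation of variables — solved for the derivative, the right side splits multiplicatively into a function of each variable alone — divide and integrate each side.


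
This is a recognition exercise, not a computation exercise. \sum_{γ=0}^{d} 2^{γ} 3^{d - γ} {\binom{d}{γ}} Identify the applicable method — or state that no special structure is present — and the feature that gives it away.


Method: the binomial theorem — the summand is term γ of a binomial expansion in 2 and 3; the whole sum is a single power.


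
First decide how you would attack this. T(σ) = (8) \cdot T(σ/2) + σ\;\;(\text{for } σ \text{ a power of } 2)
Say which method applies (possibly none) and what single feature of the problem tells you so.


Verdict: the master substitution — treat m = log base 2 of σ as the new clock: one recursion step advances m by one while σ scales by 2.


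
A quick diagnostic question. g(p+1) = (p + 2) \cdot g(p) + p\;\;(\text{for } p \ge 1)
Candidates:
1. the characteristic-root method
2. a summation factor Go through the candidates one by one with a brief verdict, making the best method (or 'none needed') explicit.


Technique: a summation factor — it is first-order linear but the coefficient p + 2 depends on the index, so multiply through by a summation factor to telescope it.
- the characteristic-root method — an index-dependent weight blocks the pure exponential ansatz.
- a summation factor: applicable, and directly so.


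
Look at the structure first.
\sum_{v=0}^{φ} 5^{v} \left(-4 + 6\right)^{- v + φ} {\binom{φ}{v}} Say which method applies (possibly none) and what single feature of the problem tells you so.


Method: the binomial theorem — {\binom{φ}{v}} weighting matched powers of 5 and (-4 + 6) is the expanded form of (5 + (-4 + 6))^φ — fold it back up.


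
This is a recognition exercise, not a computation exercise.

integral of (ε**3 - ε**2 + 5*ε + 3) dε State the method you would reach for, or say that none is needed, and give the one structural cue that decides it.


Method: no special technique — a term-by-term power-rule job in ε; no substitution or rearrangement earns its keep here.


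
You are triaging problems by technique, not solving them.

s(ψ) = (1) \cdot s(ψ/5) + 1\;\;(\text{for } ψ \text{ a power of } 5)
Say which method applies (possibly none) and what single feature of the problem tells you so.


Technique: the master substitution — the argument shrinks by the factor 5, so measure the index on a logarithmic scale and the recursion becomes a shift.


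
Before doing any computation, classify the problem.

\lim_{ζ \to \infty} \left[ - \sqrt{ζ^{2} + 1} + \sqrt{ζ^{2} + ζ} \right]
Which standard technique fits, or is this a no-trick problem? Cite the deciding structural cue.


Best approach: conjugate multiplication — the ∞ − ∞ radical form is the exact trigger for the conjugate maneuver.


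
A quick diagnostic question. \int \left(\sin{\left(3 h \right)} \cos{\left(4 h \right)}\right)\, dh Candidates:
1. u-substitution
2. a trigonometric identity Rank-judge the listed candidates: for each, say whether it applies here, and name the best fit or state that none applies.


Diagnosis: a trigonometric identity — mixed-frequency products such as \sin{\left(3 h \right)} \cos{\left(4 h \right)} are designed for the product-to-sum formula.
- u-substitution — no subexpression of the integrand pairs with its own derivative as a factor — individual terms may offer their own substitutions, but any change of variable covering the whole integral would have to be constructed from outside the expression.
- a trigonometric identity — applies; the problem has the shape this method handles.


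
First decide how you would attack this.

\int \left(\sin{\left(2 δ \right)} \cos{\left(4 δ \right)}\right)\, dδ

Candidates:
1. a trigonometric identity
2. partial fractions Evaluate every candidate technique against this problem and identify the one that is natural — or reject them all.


Technique: a trigonometric identity — the identity turns \sin{\left(2 δ \right)} \cos{\left(4 δ \right)} into two lone cosines/sines, each trivially integrable.
- a trigonometric identity: applicable, and directly so.
- partial fractions: there is no rational-function structure to decompose.


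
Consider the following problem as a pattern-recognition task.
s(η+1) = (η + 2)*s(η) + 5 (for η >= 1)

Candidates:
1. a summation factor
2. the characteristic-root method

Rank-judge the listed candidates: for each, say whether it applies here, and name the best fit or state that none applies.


Technique: a summation factor — an index-dependent multiplier η + 2 rules out characteristic roots; a summation factor converts it to a pure difference.
- a summation factor: applies; the problem has the shape this method handles.
- the characteristic-root method — the coefficients vary with the index, breaking the constant-coefficient structure the method needs.


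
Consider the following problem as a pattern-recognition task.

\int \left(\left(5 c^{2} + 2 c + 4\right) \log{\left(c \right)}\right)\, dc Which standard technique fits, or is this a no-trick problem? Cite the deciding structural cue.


Best approach: integration by parts — \log{\left(c \right)} is the classic u in parts — its derivative is a plain reciprocal while 5 c^{2} + 2 c + 4 absorbs the dv role.


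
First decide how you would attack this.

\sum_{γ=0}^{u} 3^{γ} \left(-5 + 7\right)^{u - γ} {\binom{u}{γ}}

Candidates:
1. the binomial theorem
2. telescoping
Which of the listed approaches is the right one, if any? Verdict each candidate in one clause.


Best approach: the binomial theorem — the summand is term γ of a binomial expansion in 3 and (-5 + 7); the whole sum is a single power.
- the binomial theorem: applicable, and directly so.
- telescoping: computed from the summand as displayed, the partial sums build up without the pairwise collapse telescoping exploits.


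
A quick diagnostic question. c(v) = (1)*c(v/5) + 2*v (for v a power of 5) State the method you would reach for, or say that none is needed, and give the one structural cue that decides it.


Verdict: the master substitution — index division is the fingerprint: v/5 in the recursive call means substitute v = 5^m.


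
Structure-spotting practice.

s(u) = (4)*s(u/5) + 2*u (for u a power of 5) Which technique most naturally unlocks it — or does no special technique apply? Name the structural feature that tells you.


Diagnosis: the master substitution — the recursive call is at index u/5 rather than a shift, a divide-and-conquer shape — substituting u = 5^m linearizes it.


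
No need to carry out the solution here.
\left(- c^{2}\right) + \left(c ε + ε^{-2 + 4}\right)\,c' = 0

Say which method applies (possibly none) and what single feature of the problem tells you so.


Verdict: the homogeneous substitution — the slope's numerator and denominator share total degree; set v = c/ε and the equation drops to separable form. A Bernoulli-style rewrite — possibly after exchanging which variable is treated as dependent — would work as well; the homogeneous substitution is the more immediate reading here.


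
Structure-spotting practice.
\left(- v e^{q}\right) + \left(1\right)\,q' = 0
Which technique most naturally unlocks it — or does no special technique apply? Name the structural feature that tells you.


Verdict: separation of variables — solved for the derivative, the right side factors as v times e^{q} — all v-dependence separates from all q-dependence.


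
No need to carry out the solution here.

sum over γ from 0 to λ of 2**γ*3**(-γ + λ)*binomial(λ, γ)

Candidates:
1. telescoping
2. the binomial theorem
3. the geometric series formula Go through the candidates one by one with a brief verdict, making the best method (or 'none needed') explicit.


Diagnosis: the binomial theorem — the summand is term γ of a binomial expansion in 2 and 3; the whole sum is a single power.
- telescoping: the terms as presented offer no neighboring cancellation — a telescoping rewrite may exist, but the displayed structure does not hand one over.
- the binomial theorem — yes — fits the structure here.
- the geometric series formula — consecutive terms are not related by a fixed multiplier.


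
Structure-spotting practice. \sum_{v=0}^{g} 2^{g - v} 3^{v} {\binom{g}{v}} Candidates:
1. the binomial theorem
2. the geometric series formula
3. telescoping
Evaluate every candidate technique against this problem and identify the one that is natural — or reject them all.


Best approach: the binomial theorem — the binomial coefficients weight matched powers of 3 and 2, which is exactly the expansion of a binomial power.
- the binomial theorem: yes — fits the structure here.
- the geometric series formula: there is no constant term-to-term ratio.
- telescoping — neither a shifted-difference shape nor integer-spaced poles are present.


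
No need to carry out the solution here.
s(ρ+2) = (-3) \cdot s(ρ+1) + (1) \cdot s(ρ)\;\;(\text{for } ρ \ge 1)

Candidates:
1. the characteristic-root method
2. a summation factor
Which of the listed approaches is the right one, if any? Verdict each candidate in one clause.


Best approach: the characteristic-root method — try a geometric ansatz r^ρ: constant coefficients turn the recurrence into one polynomial equation in r.
- the characteristic-root method: yes — fits the structure here.
- a summation factor — a summation factor telescopes one-step recursions; this one carries higher-order memory.


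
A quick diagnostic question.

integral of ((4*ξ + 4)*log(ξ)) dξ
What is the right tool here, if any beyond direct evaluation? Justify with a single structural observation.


Diagnosis: integration by parts — the presence of log(ξ) against a polynomial factor is the standard differentiate-the-log setup.


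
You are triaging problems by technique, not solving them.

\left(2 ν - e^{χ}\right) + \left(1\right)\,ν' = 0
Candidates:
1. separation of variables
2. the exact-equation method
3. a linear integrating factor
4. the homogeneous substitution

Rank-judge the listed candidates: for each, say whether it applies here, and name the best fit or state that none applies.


Best approach: a linear integrating factor — first power of ν, nonzero forcing: the integrating-factor recipe applies verbatim with p = 2.
- separation of variables — the two dependences do not factor apart.
- the exact-equation method — the mixed partial derivatives differ, so the left side is not a total differential.
- a linear integrating factor — applicable, and directly so.
- the homogeneous substitution: the ratio of the variables does not determine the slope.


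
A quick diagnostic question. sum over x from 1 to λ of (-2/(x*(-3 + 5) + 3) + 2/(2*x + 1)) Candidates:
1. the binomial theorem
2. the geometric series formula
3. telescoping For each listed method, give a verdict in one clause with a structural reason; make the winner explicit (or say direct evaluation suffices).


Best approach: telescoping — each term adds 2/(2*x + 1) and subtracts the same expression advanced one index; that subtracted piece cancels against the next term's added copy — only the boundary terms survive.
- the binomial theorem: the terms lack the binomial-coefficient-weighted complementary-power pattern of an expansion.
- the geometric series formula: there is no constant term-to-term ratio.
- telescoping — yes, a natural case for it.


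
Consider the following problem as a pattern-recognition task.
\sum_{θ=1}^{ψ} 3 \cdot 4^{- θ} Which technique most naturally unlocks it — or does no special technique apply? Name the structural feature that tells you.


Verdict: the geometric series formula — consecutive terms stand in a fixed index-free ratio — the geometric sum formula closes it.


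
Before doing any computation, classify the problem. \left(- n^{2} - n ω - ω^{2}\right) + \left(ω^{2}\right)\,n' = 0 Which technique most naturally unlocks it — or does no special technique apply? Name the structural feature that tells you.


Best approach: the homogeneous substitution — solved for the derivative, the right side is unchanged under scaling ω and n together — it depends only on the ratio n/ω, so substitute a single ratio variable.
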